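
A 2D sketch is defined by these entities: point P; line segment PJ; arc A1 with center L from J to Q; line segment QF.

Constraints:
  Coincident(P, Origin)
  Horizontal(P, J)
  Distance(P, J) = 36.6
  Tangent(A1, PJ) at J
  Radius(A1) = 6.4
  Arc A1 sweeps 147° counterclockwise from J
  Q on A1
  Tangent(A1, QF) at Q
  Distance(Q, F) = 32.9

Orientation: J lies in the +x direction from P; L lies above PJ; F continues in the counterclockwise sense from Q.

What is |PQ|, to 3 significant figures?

41.8

P is at the origin; PJ is horizontal with |PJ| = 36.6 and J on the +x side, so J = (36.6, 0.00). A1 meets PJ tangentially, so LJ is at right angles to PJ, so L = J + (0, 6.4) = (36.6, 6.40). On A1, J sits at bearing -90° from L; a 147° counterclockwise sweep puts Q at bearing 57°, so Q = L + 6.4·(cos 57°, sin 57°) = (40.1, 11.8). Then |PQ| = |Q − P| = 41.8.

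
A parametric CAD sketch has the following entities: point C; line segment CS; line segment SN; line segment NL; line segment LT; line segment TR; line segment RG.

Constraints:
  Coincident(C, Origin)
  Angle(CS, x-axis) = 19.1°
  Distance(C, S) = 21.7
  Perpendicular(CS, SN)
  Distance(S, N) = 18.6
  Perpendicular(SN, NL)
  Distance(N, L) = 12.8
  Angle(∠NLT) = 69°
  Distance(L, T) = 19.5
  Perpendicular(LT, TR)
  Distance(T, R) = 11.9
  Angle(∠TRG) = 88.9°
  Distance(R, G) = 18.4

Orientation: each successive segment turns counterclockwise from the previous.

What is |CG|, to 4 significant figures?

29.57

C is at the origin; CS runs at 19.1° with length 21.7, so S = (20.51, 7.101). CS ⟂ SN, so SN runs at 109.1°; with |SN| = 18.6, N = (14.42, 24.68). SN ⟂ NL, so NL runs at -160.9°; with |NL| = 12.8, L = (2.324, 20.49). ∠NLT = 69.0° gives LT at -49.90° from the x-axis; with |LT| = 19.5, T = (14.88, 5.572). LT ⟂ TR, so TR runs at 40.10°; with |TR| = 11.9, R = (23.99, 13.24). ∠TRG = 88.9° gives RG at 131.2° from the x-axis; with |RG| = 18.4, G = (11.87, 27.08). Then |CG| = |G − C| = 29.57.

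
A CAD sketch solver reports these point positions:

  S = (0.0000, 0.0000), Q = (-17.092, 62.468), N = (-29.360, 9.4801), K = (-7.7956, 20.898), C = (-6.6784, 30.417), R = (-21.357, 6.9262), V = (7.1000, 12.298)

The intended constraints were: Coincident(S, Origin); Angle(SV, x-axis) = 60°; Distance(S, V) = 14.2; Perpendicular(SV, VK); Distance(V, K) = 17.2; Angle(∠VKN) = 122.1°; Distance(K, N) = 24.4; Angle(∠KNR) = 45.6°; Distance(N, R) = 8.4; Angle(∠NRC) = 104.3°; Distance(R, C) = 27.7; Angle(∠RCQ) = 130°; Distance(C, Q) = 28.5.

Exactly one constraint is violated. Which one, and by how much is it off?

Distance(C, Q) = 28.5 — off by 5.20.

S = (0.00, 0.00) ✓; SV at 60.00° ✓; |SV| = 14.20 ✓; ∠(SV, VK) = 90.00° ✓; |VK| = 17.20 ✓; ∠VKN = 122.1° ✓; |KN| = 24.40 ✓; ∠KNR = 45.60° ✓; |NR| = 8.401 ✓; ∠NRC = 104.3° ✓; |RC| = 27.70 ✓; ∠RCQ = 130.0° ✓; |CQ| = 33.70 ✗.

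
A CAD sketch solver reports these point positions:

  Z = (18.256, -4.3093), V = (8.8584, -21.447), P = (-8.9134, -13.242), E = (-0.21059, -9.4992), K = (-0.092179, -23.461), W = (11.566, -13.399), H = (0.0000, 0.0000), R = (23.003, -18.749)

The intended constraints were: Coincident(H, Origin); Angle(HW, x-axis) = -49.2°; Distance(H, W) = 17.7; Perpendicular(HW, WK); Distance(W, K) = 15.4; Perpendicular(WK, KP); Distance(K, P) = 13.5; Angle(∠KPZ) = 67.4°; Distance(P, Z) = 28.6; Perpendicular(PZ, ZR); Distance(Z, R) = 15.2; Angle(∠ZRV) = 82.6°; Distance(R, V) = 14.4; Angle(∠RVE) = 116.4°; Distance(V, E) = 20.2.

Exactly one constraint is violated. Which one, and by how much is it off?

Distance(V, E) = 20.2 — off by 5.20.

H = (0.00, 0.00) ✓; HW at -49.20° ✓; |HW| = 17.70 ✓; ∠(HW, WK) = 90.00° ✓; |WK| = 15.40 ✓; ∠(WK, KP) = 90.00° ✓; |KP| = 13.50 ✓; ∠KPZ = 67.40° ✓; |PZ| = 28.60 ✓; ∠(PZ, ZR) = 90.00° ✓; |ZR| = 15.20 ✓; ∠ZRV = 82.60° ✓; |RV| = 14.40 ✓; ∠RVE = 116.4° ✓; |VE| = 15.00 ✗.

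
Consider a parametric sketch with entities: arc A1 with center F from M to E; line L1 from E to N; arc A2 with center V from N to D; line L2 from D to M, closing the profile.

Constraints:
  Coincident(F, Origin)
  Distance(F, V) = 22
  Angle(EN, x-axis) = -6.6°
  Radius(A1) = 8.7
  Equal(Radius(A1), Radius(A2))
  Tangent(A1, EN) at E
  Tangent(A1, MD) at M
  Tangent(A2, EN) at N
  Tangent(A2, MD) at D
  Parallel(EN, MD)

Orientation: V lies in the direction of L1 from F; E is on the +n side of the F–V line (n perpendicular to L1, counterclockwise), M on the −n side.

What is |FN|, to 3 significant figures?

23.7

The slot axis is L1's direction at -6.6°, so u = (cos -6.6°, sin -6.6°) = (0.993, -0.115) and n = (−sin -6.6°, cos -6.6°) = (0.115, 0.993). F is at the origin and V lies 22.0 along u from F, so V = 22.0·u = (21.9, -2.53). Tangency of A1 to both parallel lines with radius 8.7 puts E and M at F ± 8.7·n: E = (1.00, 8.64), M = (-1.00, -8.64). Equal radii place N and D the same way about V: N = V + 8.7·n = (22.9, 6.11), D = V − 8.7·n = (20.9, -11.2). Then |FN| = |N − F| = 23.7.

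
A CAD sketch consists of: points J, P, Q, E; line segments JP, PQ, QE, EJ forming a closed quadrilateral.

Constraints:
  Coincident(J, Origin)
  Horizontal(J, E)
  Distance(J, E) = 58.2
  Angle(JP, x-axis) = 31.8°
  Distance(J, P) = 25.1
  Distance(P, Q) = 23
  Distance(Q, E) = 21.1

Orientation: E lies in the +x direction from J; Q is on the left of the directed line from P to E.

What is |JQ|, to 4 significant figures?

46.92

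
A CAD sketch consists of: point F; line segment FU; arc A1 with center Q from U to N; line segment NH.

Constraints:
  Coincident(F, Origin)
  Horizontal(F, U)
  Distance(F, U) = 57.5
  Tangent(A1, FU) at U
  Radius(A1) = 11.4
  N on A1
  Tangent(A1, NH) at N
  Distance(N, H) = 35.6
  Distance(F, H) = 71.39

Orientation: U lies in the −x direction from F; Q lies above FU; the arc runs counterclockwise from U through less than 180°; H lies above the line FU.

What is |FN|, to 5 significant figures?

48.167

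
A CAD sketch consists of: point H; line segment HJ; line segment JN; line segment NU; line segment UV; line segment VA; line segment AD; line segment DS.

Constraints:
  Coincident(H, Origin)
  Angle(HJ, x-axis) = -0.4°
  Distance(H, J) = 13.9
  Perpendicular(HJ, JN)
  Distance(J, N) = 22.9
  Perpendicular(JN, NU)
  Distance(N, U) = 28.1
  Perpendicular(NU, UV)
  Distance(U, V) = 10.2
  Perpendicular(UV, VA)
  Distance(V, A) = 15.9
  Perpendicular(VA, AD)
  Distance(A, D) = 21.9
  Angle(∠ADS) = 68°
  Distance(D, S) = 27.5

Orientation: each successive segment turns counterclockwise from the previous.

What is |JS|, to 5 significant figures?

44.850

H is at the origin; HJ runs at -0.4° with length 13.9, so J = (13.900, -0.097040). HJ ⟂ JN, so JN runs at 89.600°; with |JN| = 22.9, N = (14.060, 22.802). JN is perpendicular to NU, so NU runs at 179.60°; with |NU| = 28.1, U = (-14.040, 22.999). NU ⟂ UV, so UV runs at -90.400°; with |UV| = 10.2, V = (-14.111, 12.799). UV is perpendicular to VA, so VA runs at -0.40000°; with |VA| = 15.9, A = (1.7886, 12.688). VA ⟂ AD, so AD runs at 89.600°; with |AD| = 21.9, D = (1.9415, 34.587). ∠ADS = 68.0° gives DS at -158.40° from the x-axis; with |DS| = 27.5, S = (-23.627, 24.464). Then |JS| = |S − J| = 44.850.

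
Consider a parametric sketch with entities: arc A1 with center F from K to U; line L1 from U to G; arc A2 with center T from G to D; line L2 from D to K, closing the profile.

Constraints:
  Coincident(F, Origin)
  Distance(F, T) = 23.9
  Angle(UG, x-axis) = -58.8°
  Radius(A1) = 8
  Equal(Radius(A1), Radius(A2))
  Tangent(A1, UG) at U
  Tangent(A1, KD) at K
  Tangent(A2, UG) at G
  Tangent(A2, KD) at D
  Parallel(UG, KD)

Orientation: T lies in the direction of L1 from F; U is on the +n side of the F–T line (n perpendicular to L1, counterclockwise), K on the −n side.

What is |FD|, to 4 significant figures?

25.20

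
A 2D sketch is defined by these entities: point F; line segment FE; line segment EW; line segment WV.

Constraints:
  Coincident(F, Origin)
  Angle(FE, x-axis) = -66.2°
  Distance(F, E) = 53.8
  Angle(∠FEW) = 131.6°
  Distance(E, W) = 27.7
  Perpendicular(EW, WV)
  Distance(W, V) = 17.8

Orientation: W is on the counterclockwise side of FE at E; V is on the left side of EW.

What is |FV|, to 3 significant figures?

67.3

F is at the origin; FE runs at -66.2° with length 53.8, so E = 53.8·(cos -66.2°, sin -66.2°) = (21.7, -49.2). ∠FEW = 131.6°, so EW runs at -66.2° + (180° − 131.6°) = -17.8° from the x-axis; with |EW| = 27.7, W = E + 27.7·(cos -17.8°, sin -17.8°) = (48.1, -57.7). The perpendicularity gives WV at right angles to EW; with |WV| = 17.8 on the left of EW, V = W + 17.8·(0.306, 0.952) = (53.5, -40.7). Then |FV| = |V − F| = 67.3.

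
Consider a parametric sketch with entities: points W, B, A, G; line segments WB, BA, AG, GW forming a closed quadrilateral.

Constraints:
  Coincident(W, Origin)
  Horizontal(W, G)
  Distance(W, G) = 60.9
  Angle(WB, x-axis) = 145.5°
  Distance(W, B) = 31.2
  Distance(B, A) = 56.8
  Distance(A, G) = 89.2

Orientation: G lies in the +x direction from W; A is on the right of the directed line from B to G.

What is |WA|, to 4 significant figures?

43.37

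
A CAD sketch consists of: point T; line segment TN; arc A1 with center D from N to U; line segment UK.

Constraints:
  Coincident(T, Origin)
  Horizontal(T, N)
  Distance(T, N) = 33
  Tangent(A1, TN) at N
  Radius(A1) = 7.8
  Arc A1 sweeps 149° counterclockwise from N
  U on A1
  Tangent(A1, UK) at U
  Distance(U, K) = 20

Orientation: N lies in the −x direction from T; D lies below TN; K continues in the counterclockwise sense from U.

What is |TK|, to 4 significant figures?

31.77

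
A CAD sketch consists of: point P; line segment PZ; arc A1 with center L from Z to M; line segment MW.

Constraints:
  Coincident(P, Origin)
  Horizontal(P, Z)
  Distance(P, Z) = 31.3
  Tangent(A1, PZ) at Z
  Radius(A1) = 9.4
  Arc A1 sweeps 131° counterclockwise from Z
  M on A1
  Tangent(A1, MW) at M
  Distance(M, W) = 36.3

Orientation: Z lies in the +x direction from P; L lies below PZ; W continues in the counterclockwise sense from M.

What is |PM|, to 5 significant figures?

28.779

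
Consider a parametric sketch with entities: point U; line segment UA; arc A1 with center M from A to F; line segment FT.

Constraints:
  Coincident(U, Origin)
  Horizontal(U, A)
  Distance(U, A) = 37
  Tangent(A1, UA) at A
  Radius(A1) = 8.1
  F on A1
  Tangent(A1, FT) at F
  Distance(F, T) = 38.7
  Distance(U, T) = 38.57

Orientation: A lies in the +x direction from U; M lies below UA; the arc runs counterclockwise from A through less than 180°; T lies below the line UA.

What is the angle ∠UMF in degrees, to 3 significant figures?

18.5°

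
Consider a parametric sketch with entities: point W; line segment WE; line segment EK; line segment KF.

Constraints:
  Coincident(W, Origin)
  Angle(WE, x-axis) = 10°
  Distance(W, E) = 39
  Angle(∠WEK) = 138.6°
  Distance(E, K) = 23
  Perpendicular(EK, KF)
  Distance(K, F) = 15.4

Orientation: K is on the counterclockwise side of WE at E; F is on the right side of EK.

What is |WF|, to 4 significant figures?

66.54

∠WEK = 138.6°, so EK runs at 10.0° + (180° − 138.6°) = 51.40° from the x-axis; with |EK| = 23.0, K = E + 23.0·(cos 51.40°, sin 51.40°) = (52.76, 24.75). EK is perpendicular to KF; with |KF| = 15.4 on the right of EK, F = K + 15.4·(0.7815, -0.6239) = (64.79, 15.14). Then |WF| = |F − W| = 66.54.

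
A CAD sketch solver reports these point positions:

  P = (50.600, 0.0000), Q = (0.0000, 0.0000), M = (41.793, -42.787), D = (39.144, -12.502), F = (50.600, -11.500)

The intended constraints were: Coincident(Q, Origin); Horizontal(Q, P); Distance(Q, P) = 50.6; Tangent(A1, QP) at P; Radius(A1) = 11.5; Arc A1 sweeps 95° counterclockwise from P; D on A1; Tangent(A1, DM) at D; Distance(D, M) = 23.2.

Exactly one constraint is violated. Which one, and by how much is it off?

Distance(D, M) = 23.2 — off by 7.20.

Q = (0.00, 0.00) ✓; Q.y = 0.00, P.y = 0.00 ✓; |QP| = 50.60 ✓; ∠(FP, PQ) = 90.00° ✓; |FP| = 11.50 ✓; bearing(F→D) − bearing(F→P) = 95.00° ✓; |FD| = 11.50 ✓; ∠(FD, DM) = 90.00° ✓; |DM| = 30.40 ✗.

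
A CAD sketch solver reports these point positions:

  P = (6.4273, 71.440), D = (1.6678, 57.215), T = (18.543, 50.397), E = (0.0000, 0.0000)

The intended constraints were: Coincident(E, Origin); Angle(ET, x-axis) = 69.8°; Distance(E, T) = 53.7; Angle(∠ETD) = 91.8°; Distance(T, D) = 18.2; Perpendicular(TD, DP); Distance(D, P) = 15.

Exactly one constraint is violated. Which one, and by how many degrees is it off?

Perpendicular(TD, DP) — off by 3.50°.

E = (0.00, 0.00) ✓; ET at 69.80° ✓; |ET| = 53.70 ✓; ∠ETD = 91.80° ✓; |TD| = 18.20 ✓; ∠(TD, DP) = 86.50° ✗; |DP| = 15.00 ✓.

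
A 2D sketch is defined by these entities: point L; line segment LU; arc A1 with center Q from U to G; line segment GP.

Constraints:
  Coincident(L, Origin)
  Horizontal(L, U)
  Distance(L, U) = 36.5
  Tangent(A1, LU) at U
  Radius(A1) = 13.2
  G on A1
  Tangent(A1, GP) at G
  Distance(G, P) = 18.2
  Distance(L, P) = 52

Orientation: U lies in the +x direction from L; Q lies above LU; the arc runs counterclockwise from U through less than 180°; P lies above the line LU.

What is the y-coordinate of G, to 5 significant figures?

20.287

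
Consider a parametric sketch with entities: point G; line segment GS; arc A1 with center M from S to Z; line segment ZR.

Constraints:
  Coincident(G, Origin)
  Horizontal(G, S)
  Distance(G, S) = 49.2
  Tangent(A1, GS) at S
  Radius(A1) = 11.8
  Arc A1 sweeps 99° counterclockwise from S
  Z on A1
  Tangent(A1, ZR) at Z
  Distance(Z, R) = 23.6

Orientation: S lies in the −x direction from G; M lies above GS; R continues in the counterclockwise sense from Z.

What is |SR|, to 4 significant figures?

37.80

On A1, S sits at bearing -90° from M; a 99° counterclockwise sweep puts Z at bearing 9°, so Z = M + 11.8·(cos 9°, sin 9°) = (-37.55, 13.65). The tangent condition forces MZ to be normal to ZR, so ZR runs along (−sin 9°, cos 9°); with |ZR| = 23.6, R = (-41.24, 36.96). Then |SR| = |R − S| = 37.80.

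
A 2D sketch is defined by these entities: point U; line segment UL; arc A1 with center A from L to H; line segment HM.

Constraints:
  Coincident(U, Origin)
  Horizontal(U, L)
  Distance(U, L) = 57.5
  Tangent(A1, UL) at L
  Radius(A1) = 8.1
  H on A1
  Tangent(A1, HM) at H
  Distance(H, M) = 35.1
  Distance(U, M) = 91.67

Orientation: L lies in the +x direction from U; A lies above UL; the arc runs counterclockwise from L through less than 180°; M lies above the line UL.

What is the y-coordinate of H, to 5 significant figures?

2.6611

Checks: U.y = 0.00, L.y = 0.00 ✓; |AH| = 8.100 ✓; ∠(AH, HM) = 90.00° ✓; |HM| = 35.10 ✓; |UM| = 91.67 ✓.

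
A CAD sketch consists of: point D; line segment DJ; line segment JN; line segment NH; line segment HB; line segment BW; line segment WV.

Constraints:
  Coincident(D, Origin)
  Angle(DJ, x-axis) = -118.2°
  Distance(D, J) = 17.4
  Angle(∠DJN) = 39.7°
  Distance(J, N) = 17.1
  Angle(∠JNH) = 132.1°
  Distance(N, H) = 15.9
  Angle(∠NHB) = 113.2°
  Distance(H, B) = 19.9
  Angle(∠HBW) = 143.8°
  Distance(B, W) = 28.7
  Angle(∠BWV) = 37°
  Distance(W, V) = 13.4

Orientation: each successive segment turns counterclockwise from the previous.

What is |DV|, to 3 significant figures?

24.6

∠HBW = 143.8° gives BW at 173° from the x-axis; with |BW| = 28.7, W = (-29.9, 23.2). ∠BWV = 37.0° gives WV at -44.0° from the x-axis; with |WV| = 13.4, V = (-20.3, 13.9). Then |DV| = |V − D| = 24.6.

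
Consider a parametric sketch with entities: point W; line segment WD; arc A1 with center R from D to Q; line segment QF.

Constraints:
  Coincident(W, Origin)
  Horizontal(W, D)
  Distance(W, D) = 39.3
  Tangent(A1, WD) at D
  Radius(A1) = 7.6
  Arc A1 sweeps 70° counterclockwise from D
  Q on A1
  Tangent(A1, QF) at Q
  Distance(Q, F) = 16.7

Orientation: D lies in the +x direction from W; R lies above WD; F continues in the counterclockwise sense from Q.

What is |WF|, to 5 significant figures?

56.109

W is at the origin; W and D share the same y with |WD| = 39.3 and D on the +x side, so D = (39.300, 0.0000). Tangency of A1 to WD means the radius RD is perpendicular to WD, so R = D + (0, 7.6) = (39.300, 7.6000). On A1, D sits at bearing -90° from R; a 70° counterclockwise sweep puts Q at bearing -20°, so Q = R + 7.6·(cos -20°, sin -20°) = (46.442, 5.0006). Since A1 is tangent to QF there, RQ ⟂ QF, so QF runs along (−sin -20°, cos -20°); with |QF| = 16.7, F = (52.153, 20.694). Then |WF| = |F − W| = 56.109.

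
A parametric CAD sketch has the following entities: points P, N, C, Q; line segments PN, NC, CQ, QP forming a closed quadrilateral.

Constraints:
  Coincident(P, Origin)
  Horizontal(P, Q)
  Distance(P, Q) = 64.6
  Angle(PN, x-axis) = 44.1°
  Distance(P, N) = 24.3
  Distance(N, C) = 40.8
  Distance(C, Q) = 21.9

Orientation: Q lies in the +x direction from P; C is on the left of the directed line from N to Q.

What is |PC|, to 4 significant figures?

61.70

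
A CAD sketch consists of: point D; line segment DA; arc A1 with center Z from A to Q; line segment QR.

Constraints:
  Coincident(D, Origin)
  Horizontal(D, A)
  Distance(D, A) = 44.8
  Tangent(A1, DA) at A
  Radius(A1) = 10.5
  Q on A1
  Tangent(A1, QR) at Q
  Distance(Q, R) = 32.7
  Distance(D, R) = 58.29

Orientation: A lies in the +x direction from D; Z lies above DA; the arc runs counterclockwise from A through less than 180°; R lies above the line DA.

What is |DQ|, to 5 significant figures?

56.183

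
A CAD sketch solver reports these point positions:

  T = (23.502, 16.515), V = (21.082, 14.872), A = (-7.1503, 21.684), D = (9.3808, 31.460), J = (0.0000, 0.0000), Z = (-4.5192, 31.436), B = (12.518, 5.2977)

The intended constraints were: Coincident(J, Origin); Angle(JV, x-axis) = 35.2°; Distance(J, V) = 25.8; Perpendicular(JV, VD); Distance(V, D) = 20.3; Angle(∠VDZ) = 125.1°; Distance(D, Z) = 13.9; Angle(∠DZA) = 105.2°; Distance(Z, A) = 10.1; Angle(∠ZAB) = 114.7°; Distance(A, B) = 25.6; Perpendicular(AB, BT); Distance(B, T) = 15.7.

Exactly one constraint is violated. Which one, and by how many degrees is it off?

Perpendicular(AB, BT) — off by 4.60°.

J = (0.00, 0.00) ✓; JV at 35.20° ✓; |JV| = 25.80 ✓; ∠(JV, VD) = 90.00° ✓; |VD| = 20.30 ✓; ∠VDZ = 125.1° ✓; |DZ| = 13.90 ✓; ∠DZA = 105.2° ✓; |ZA| = 10.10 ✓; ∠ZAB = 114.7° ✓; |AB| = 25.60 ✓; ∠(AB, BT) = 85.40° ✗; |BT| = 15.70 ✓.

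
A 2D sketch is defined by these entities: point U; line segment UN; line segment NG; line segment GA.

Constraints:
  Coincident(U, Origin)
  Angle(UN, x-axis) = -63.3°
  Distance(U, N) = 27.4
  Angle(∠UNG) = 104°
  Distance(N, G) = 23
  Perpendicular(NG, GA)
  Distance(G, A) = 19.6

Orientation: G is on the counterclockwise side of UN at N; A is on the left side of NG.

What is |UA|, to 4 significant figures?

30.44

U is at the origin; UN runs at -63.3° with length 27.4, so N = 27.4·(cos -63.3°, sin -63.3°) = (12.31, -24.48). ∠UNG = 104.0°, so NG runs at -63.3° + (180° − 104.0°) = 12.70° from the x-axis; with |NG| = 23.0, G = N + 23.0·(cos 12.70°, sin 12.70°) = (34.75, -19.42). NG is perpendicular to GA; with |GA| = 19.6 on the left of NG, A = G + 19.6·(-0.2198, 0.9755) = (30.44, -0.3014). Then |UA| = |A − U| = 30.44.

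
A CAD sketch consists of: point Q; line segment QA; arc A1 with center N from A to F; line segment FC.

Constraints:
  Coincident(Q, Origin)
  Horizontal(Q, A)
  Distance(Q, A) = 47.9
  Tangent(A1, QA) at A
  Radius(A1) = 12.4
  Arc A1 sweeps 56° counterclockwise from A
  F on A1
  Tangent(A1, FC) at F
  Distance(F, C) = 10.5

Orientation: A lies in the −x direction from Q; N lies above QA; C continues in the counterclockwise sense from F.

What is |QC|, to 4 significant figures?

34.77

Q is at the origin; QA is horizontal with |QA| = 47.9 and A on the −x side, so A = (-47.90, 0.000). Tangency of A1 to QA means the radius NA is perpendicular to QA, so N = A + (0, 12.4) = (-47.90, 12.40). On A1, A sits at bearing -90° from N; a 56° counterclockwise sweep puts F at bearing -34°, so F = N + 12.4·(cos -34°, sin -34°) = (-37.62, 5.466). Tangency of A1 to FC means the radius NF is perpendicular to FC, so FC runs along (−sin -34°, cos -34°); with |FC| = 10.5, C = (-31.75, 14.17). Then |QC| = |C − Q| = 34.77.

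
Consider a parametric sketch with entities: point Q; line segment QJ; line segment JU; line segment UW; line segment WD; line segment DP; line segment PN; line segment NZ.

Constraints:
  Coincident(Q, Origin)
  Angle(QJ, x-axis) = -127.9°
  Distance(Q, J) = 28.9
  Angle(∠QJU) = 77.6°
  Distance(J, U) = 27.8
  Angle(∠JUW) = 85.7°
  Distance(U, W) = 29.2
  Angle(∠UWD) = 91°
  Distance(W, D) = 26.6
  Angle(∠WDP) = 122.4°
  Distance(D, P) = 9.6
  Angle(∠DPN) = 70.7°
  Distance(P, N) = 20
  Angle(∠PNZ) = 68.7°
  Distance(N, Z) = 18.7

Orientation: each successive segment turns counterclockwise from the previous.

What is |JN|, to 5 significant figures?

21.168

Q is at the origin; QJ runs at -127.9° with length 28.9, so J = (-17.753, -22.805). ∠QJU = 77.6° gives JU at -25.500° from the x-axis; with |JU| = 27.8, U = (7.3390, -34.773). ∠JUW = 85.7° gives UW at 68.800° from the x-axis; with |UW| = 29.2, W = (17.898, -7.5489). ∠UWD = 91.0° gives WD at 157.80° from the x-axis; with |WD| = 26.6, D = (-6.7297, 2.5017). ∠WDP = 122.4° gives DP at -144.60° from the x-axis; with |DP| = 9.6, P = (-14.555, -3.0594). ∠DPN = 70.7° gives PN at -35.300° from the x-axis; with |PN| = 20.0, N = (1.7678, -14.617). Then |JN| = |N − J| = 21.168.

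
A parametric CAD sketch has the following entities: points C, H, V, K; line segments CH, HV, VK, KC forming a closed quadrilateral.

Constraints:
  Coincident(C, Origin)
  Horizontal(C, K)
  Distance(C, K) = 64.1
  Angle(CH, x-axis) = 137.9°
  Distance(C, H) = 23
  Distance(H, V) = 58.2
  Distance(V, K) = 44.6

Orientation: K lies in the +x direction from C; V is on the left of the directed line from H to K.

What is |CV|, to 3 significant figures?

51.8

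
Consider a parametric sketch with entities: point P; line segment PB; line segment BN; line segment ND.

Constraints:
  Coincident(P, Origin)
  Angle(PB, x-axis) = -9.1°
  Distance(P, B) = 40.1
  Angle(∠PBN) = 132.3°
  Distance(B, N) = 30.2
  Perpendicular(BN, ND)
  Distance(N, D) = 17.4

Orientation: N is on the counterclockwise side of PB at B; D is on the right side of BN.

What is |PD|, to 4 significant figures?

74.06

∠PBN = 132.3°, so BN runs at -9.1° + (180° − 132.3°) = 38.60° from the x-axis; with |BN| = 30.2, N = B + 30.2·(cos 38.60°, sin 38.60°) = (63.20, 12.50). BN ⟂ ND; with |ND| = 17.4 on the right of BN, D = N + 17.4·(0.6239, -0.7815) = (74.05, -1.099). Then |PD| = |D − P| = 74.06.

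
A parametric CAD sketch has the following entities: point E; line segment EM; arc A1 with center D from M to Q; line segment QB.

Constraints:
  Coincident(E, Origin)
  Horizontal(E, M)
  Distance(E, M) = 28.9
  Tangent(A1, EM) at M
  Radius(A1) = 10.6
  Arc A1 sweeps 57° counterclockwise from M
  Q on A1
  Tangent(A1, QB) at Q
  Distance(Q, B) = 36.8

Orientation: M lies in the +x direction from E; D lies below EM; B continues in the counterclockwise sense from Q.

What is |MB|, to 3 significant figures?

45.9

On A1, M sits at bearing 90° from D; a 57° counterclockwise sweep puts Q at bearing 147°, so Q = D + 10.6·(cos 147°, sin 147°) = (20.0, -4.83). Tangency of A1 to QB means the radius DQ is perpendicular to QB, so QB runs along (−sin 147°, cos 147°); with |QB| = 36.8, B = (-0.0326, -35.7). Then |MB| = |B − M| = 45.9.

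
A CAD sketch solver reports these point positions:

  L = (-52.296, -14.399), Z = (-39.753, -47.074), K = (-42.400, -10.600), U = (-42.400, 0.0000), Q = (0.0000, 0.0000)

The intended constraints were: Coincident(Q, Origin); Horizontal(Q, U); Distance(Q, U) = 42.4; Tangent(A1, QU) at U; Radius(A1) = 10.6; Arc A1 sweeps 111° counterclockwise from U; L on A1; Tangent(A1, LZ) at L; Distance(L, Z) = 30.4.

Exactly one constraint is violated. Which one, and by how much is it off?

Distance(L, Z) = 30.4 — off by 4.60.

Q = (0.00, 0.00) ✓; Q.y = 0.00, U.y = 0.00 ✓; |QU| = 42.40 ✓; ∠(KU, UQ) = 90.00° ✓; |KU| = 10.60 ✓; bearing(K→L) − bearing(K→U) = 111.0° ✓; |KL| = 10.60 ✓; ∠(KL, LZ) = 90.00° ✓; |LZ| = 35.00 ✗.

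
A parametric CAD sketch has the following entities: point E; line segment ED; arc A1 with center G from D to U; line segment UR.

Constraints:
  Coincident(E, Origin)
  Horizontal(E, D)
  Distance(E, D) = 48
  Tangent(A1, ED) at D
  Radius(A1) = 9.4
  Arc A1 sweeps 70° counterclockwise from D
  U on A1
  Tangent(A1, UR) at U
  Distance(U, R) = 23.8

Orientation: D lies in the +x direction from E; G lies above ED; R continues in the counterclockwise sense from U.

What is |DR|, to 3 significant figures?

33.2

E is at the origin; E and D share the same y with |ED| = 48.0 and D on the +x side, so D = (48.0, 0.00). Tangency of A1 to ED means the radius GD is perpendicular to ED, so G = D + (0, 9.4) = (48.0, 9.40). On A1, D sits at bearing -90° from G; a 70° counterclockwise sweep puts U at bearing -20°, so U = G + 9.4·(cos -20°, sin -20°) = (56.8, 6.19). Since A1 is tangent to UR there, GU ⟂ UR, so UR runs along (−sin -20°, cos -20°); with |UR| = 23.8, R = (65.0, 28.5). Then |DR| = |R − D| = 33.2.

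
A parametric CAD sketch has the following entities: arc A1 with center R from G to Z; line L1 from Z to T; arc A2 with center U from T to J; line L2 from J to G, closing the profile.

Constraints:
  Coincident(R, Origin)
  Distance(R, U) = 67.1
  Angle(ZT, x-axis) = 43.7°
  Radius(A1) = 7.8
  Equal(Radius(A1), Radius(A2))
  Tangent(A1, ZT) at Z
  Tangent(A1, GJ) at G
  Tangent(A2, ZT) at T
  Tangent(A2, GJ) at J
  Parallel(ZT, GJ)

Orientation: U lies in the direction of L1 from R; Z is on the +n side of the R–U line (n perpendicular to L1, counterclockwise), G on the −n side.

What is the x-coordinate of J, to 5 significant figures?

53.900

Tangency of A1 to both parallel lines with radius 7.8 puts Z and G at R ± 7.8·n: Z = (-5.3889, 5.6391), G = (5.3889, -5.6391). Equal radii place T and J the same way about U: T = U + 7.8·n = (43.122, 51.997), J = U − 7.8·n = (53.900, 40.719). So J.x = 53.900.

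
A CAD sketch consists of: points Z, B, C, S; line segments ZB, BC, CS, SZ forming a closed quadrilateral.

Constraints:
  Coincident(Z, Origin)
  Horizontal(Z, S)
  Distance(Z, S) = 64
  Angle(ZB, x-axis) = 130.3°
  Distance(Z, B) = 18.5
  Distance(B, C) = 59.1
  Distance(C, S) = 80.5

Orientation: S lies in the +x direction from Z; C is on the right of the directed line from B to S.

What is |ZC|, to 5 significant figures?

44.450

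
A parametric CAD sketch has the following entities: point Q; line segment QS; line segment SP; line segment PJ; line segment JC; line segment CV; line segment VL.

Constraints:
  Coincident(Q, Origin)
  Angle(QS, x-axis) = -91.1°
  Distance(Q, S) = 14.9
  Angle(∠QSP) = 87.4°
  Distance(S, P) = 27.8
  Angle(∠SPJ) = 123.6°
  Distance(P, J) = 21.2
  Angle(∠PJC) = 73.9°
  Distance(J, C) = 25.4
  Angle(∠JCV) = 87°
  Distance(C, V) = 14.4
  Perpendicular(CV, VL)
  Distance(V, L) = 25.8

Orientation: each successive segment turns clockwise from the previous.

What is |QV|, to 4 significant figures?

11.58

Q is at the origin; QS runs at -91.1° with length 14.9, so S = (-0.2860, -14.90). ∠QSP = 87.4° gives SP at 176.3° from the x-axis; with |SP| = 27.8, P = (-28.03, -13.10). ∠SPJ = 123.6° gives PJ at 119.9° from the x-axis; with |PJ| = 21.2, J = (-38.60, 5.275). ∠PJC = 73.9° gives JC at 13.80° from the x-axis; with |JC| = 25.4, C = (-13.93, 11.33). ∠JCV = 87.0° gives CV at -79.20° from the x-axis; with |CV| = 14.4, V = (-11.23, -2.811). Then |QV| = |V − Q| = 11.58.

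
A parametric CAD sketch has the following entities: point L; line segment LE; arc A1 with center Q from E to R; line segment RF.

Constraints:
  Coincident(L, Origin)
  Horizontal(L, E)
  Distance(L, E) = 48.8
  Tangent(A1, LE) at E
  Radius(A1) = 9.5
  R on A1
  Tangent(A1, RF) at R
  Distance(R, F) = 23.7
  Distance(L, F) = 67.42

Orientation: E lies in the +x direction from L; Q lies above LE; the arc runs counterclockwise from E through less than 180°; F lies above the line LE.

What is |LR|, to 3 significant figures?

59.0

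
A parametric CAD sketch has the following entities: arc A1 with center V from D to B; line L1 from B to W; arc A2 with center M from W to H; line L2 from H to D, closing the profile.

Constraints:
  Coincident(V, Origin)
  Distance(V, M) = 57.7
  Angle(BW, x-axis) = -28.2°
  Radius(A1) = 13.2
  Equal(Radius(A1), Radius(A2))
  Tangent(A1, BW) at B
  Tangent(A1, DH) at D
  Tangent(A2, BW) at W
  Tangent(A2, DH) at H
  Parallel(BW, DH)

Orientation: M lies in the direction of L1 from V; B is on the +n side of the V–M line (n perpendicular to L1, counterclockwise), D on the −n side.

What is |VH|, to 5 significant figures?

59.191

The slot axis is L1's direction at -28.2°, so u = (cos -28.2°, sin -28.2°) = (0.88130, -0.47255) and n = (−sin -28.2°, cos -28.2°) = (0.47255, 0.88130). V is at the origin and M lies 57.7 along u from V, so M = 57.7·u = (50.851, -27.266). Tangency of A1 to both parallel lines with radius 13.2 puts B and D at V ± 13.2·n: B = (6.2377, 11.633), D = (-6.2377, -11.633). Equal radii place W and H the same way about M: W = M + 13.2·n = (57.089, -15.633), H = M − 13.2·n = (44.614, -38.899). Then |VH| = |H − V| = 59.191.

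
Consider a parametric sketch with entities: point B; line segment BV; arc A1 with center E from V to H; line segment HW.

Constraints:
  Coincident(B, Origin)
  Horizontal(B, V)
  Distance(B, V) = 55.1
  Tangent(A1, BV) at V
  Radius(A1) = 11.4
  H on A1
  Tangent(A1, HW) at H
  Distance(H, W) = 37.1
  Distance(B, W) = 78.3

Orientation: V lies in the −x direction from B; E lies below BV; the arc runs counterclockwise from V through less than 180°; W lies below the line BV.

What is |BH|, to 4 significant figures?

67.66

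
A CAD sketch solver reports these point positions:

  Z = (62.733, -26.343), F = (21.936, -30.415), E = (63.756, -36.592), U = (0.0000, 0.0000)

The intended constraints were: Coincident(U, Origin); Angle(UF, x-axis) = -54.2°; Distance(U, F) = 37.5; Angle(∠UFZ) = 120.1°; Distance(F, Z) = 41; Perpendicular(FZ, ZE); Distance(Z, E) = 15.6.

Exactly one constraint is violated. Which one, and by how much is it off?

Distance(Z, E) = 15.6 — off by 5.30.

U = (0.00, 0.00) ✓; UF at -54.20° ✓; |UF| = 37.50 ✓; ∠UFZ = 120.1° ✓; |FZ| = 41.00 ✓; ∠(FZ, ZE) = 90.00° ✓; |ZE| = 10.30 ✗.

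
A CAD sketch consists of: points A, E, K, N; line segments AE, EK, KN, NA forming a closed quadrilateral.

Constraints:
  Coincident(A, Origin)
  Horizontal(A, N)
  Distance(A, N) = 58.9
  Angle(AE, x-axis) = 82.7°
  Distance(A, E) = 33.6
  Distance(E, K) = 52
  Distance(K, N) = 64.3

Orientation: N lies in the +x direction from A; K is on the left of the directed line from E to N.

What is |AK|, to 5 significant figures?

78.647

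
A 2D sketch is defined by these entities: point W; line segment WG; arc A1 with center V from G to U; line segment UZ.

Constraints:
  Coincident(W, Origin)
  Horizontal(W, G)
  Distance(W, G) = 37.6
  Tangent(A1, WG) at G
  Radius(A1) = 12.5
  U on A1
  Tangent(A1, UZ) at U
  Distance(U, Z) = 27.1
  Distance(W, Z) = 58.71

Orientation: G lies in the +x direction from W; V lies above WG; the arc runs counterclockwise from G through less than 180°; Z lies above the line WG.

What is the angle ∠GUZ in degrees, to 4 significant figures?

125.7°

Checks: |VU| = 12.50 ✓; ∠(VU, UZ) = 90.00° ✓; |UZ| = 27.10 ✓; |WZ| = 58.71 ✓.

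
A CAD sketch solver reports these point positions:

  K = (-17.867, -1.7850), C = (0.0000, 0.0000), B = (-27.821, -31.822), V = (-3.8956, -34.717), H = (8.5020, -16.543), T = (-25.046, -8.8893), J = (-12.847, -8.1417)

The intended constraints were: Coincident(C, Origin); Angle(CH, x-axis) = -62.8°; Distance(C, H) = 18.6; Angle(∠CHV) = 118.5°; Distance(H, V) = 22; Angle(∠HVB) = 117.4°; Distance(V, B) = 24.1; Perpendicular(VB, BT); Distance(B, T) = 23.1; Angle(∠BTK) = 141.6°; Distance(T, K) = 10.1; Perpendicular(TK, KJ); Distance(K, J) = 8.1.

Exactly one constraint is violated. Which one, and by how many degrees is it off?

Perpendicular(TK, KJ) — off by 6.40°.

C = (0.00, 0.00) ✓; CH at -62.80° ✓; |CH| = 18.60 ✓; ∠CHV = 118.5° ✓; |HV| = 22.00 ✓; ∠HVB = 117.4° ✓; |VB| = 24.10 ✓; ∠(VB, BT) = 90.00° ✓; |BT| = 23.10 ✓; ∠BTK = 141.6° ✓; |TK| = 10.10 ✓; ∠(TK, KJ) = 96.40° ✗; |KJ| = 8.100 ✓.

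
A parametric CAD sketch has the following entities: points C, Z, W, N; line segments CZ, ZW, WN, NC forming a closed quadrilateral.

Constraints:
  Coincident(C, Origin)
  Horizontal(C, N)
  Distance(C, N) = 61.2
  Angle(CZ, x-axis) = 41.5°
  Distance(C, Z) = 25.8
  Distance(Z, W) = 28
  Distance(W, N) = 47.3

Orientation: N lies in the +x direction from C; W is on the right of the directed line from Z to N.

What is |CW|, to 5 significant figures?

18.439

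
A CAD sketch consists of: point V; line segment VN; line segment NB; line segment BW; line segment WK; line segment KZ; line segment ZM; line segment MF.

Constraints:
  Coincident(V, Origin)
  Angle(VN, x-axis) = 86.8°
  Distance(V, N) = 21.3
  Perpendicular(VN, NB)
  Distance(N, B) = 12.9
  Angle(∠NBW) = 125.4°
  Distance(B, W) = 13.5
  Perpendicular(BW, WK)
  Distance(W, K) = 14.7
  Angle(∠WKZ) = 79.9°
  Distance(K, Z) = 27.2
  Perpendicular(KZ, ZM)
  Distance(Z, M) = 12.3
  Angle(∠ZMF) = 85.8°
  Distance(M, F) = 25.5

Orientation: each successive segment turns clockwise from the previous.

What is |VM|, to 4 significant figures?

32.68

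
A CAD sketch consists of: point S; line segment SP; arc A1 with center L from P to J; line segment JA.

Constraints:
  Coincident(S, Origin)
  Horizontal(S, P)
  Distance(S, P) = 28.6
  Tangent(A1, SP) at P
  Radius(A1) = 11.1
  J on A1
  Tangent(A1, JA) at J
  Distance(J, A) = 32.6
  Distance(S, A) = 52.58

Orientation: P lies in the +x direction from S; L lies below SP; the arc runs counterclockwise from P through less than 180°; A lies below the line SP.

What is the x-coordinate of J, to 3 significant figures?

17.9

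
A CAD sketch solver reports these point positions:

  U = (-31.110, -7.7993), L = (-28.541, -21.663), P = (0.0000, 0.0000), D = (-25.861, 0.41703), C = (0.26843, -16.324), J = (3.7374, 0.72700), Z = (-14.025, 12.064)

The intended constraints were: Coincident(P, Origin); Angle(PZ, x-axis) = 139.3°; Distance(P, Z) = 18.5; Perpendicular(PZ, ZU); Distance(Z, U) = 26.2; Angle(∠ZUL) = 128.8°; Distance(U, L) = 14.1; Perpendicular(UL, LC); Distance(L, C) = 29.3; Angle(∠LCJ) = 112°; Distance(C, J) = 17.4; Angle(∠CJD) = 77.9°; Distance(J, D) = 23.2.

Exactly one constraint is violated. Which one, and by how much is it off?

Distance(J, D) = 23.2 — off by 6.40.

P = (0.00, 0.00) ✓; PZ at 139.3° ✓; |PZ| = 18.50 ✓; ∠(PZ, ZU) = 90.00° ✓; |ZU| = 26.20 ✓; ∠ZUL = 128.8° ✓; |UL| = 14.10 ✓; ∠(UL, LC) = 90.00° ✓; |LC| = 29.30 ✓; ∠LCJ = 112.0° ✓; |CJ| = 17.40 ✓; ∠CJD = 77.90° ✓; |JD| = 29.60 ✗.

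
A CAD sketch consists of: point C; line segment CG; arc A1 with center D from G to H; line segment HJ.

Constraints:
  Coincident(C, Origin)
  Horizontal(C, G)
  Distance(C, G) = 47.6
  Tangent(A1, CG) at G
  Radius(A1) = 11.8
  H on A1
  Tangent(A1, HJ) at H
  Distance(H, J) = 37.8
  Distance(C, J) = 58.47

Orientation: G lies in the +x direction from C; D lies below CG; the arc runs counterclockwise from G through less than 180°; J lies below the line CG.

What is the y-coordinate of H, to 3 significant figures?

-10.8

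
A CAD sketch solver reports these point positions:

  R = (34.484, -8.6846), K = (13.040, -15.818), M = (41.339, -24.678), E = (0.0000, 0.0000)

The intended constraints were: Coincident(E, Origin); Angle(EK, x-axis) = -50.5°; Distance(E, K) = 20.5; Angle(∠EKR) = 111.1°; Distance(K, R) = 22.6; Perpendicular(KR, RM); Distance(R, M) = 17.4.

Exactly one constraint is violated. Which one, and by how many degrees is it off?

Perpendicular(KR, RM) — off by 4.80°.

E = (0.00, 0.00) ✓; EK at -50.50° ✓; |EK| = 20.50 ✓; ∠EKR = 111.1° ✓; |KR| = 22.60 ✓; ∠(KR, RM) = 85.20° ✗; |RM| = 17.40 ✓.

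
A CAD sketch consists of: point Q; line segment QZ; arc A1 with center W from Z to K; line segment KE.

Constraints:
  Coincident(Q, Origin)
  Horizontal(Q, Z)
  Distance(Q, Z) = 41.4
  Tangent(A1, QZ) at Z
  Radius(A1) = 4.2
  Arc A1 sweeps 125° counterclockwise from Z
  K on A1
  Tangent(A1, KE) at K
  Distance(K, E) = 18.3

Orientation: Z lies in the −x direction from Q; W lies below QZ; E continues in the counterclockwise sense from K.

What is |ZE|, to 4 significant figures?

22.72

Q is at the origin; Q and Z share the same y with |QZ| = 41.4 and Z on the −x side, so Z = (-41.40, 0.000). The tangent condition forces WZ to be normal to QZ, so W = Z + (0, -4.2) = (-41.40, -4.200). On A1, Z sits at bearing 90° from W; a 125° counterclockwise sweep puts K at bearing 215°, so K = W + 4.2·(cos 215°, sin 215°) = (-44.84, -6.609). A1 meets KE tangentially, so WK is at right angles to KE, so KE runs along (−sin 215°, cos 215°); with |KE| = 18.3, E = (-34.34, -21.60). Then |ZE| = |E − Z| = 22.72.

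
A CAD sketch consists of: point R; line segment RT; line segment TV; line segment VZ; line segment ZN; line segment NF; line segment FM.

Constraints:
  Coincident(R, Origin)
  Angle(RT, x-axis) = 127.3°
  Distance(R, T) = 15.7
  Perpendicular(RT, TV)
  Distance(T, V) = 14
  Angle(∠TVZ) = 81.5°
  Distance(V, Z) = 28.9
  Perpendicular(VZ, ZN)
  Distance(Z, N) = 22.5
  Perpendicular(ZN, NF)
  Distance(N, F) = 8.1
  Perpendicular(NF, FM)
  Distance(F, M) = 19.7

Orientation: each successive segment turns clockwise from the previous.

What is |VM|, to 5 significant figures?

20.988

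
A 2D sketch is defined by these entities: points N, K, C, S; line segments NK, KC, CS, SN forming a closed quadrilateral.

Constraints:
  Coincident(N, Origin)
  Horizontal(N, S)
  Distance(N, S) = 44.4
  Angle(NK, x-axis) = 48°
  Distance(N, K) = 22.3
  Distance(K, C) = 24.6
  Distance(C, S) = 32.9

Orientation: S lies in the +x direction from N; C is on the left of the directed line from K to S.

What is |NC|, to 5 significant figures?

46.686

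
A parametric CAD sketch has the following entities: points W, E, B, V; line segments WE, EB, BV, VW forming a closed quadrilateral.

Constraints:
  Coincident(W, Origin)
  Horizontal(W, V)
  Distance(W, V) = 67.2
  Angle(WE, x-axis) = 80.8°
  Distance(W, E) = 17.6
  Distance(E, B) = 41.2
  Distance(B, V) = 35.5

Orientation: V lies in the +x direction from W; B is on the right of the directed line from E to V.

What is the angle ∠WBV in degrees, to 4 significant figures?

145.6°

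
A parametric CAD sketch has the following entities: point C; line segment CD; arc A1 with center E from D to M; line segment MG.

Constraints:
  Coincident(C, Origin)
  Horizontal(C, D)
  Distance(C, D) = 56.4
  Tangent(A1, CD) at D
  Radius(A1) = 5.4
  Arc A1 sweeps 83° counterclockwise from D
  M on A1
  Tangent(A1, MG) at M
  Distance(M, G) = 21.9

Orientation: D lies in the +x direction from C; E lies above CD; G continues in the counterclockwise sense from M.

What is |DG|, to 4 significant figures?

27.67

C is at the origin; C and D share the same y with |CD| = 56.4 and D on the +x side, so D = (56.40, 0.000). Since A1 is tangent to CD there, ED ⟂ CD, so E = D + (0, 5.4) = (56.40, 5.400). On A1, D sits at bearing -90° from E; an 83° counterclockwise sweep puts M at bearing -7°, so M = E + 5.4·(cos -7°, sin -7°) = (61.76, 4.742). The tangent condition forces EM to be normal to MG, so MG runs along (−sin -7°, cos -7°); with |MG| = 21.9, G = (64.43, 26.48). Then |DG| = |G − D| = 27.67.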